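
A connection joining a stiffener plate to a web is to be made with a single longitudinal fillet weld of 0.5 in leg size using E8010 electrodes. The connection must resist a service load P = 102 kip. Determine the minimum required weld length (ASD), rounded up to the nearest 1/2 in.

E80XX → F_EXX = 80 ksi.
Throat t_e = 0.707 × 0.5 = 0.3535 in.
r_n/Ω = (0.6 × 80 × 0.3535) / 2.0 = 8.484 kip/in.
L_req = P / (r_n/Ω) = 102 / 8.484 = 12.02 in total.
Round up → use L = 12.5 in.

L = 12.5 in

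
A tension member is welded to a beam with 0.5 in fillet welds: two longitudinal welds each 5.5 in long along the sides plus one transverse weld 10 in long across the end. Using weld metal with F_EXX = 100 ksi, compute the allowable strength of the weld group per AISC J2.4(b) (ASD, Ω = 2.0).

t_e = 0.707 × 0.5 = 0.3535 in.
R_nwl = 0.6 × 100 × 0.3535 × 11 = 233.3 kip (longitudinal, 2 welds).
R_nwt = 0.6 × 100 × 0.3535 × 10 = 212.1 kip (transverse, base value).
(i) R_nwl + R_nwt = 445.4 kip; (ii) 0.85 R_nwl + 1.5 R_nwt = 516.5 kip.
R_n = max = 516.5 kip [governs: (ii)]; R_n/Ω = 258.2 kip.

R_n/Ω ≈ 258 kip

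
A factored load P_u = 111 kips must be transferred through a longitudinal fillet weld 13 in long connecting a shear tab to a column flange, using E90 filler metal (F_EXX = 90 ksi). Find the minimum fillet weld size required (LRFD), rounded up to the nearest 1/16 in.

Total weld length L = 13 in.
Required throat t_e = P_u / (φ × 0.6 F_EXX × L) = 111 / (0.75 × 0.6 × 90 × 13) = 0.2108 in.
Required leg w = t_e / 0.707 = 0.2982 in → use 5/16 in.

w = 5/16 in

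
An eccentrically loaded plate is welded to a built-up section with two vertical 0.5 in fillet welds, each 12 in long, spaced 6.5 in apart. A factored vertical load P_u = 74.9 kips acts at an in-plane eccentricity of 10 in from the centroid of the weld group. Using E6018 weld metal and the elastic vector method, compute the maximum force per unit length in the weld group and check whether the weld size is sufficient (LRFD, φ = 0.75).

E60XX → F_EXX = 60 ksi.
Total weld length L_w = 24 in. Treat welds as unit-width lines.
Polar moment about centroid: J = 2[d³/12 + d(b/2)²] = 2[12³/12 + 12×3.25²] = 541.5 in³.
Direct shear f_v = P/L_w = 74.9 / 24 = 3.121 kip/in (vertical).
Torsion M = P·e = 74.9 × 10 = 749 kip·in.
Critical point at (x, y) = (3.25, 6) from centroid. f_tx = M·y/J = 8.299 kip/in; f_ty = M·x/J = 4.495 kip/in.
Resultant f_max = √[f_tx² + (f_v + f_ty)²] = √[8.299² + (3.121 + 4.495)²] = 11.26 kip/in.
Capacity per unit length: φr_n = 0.75 × 0.6 × 60 × (0.707 × 0.5) = 9.544 kip/in.
11.26 > 9.544 → NOT adequate.

f_max ≈ 11.3 kip/in; NOT adequate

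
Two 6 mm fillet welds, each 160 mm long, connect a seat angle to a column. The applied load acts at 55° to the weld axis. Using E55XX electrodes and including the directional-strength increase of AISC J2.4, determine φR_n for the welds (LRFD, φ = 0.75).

E55XX → F_EXX = 550 MPa.
t_e = 0.707 × 6 = 4.242 mm; A_we = 4.242 × 320 = 1357 mm².
Directional factor: 1.0 + 0.5 sin^1.5(55°) = 1.371.
F_nw = 0.6 × 550 × 1.371 = 452.3 MPa.
φR_n = 0.75 × 452.3 × 1357 × 10⁻³ = 460.5 kN.

φR_n ≈ 461 kN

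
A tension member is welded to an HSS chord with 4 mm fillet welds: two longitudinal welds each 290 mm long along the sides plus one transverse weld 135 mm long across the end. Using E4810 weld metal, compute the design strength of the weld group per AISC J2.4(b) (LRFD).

φR_n ≈ 437 kN

E48XX → F_EXX = 480 MPa.
t_e = 0.707 × 4 = 2.828 mm.
R_nwl = 0.6 × 480 × 2.828 × 580 × 10⁻³ = 472.4 kN (longitudinal, 2 welds).
R_nwt = 0.6 × 480 × 2.828 × 135 × 10⁻³ = 110 kN (transverse, base value).
(i) R_nwl + R_nwt = 582.3 kN; (ii) 0.85 R_nwl + 1.5 R_nwt = 566.5 kN.
R_n = max = 582.3 kN [governs: (i)]; φR_n = 436.8 kN.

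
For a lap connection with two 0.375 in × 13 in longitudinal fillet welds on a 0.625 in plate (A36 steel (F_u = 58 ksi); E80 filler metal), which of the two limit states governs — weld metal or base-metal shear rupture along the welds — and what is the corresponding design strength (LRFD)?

φR_n ≈ 248 kips (weld metal governs)

E80XX → F_EXX = 80 ksi.
t_e = 0.707 × 0.375 = 0.2651 in; L = 26 in.
Weld metal: φR_n = 0.75 × 0.6 × 80 × 0.2651 × 26 = 248.2 kips.
Base metal (shear rupture): φR_n = 0.75 × 0.6 × 58 × 0.625 × 26 = 424.1 kips.
Governing: weld metal.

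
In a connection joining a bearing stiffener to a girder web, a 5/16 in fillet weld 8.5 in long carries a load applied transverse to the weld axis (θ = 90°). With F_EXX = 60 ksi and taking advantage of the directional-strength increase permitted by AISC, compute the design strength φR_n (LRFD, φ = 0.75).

t_e = 0.707 × 0.3125 = 0.2209 in; A_we = 0.2209 × 8.5 = 1.878 in².
Directional factor: 1.0 + 0.5 sin^1.5(90°) = 1.5.
F_nw = 0.6 × 60 × 1.5 = 54 ksi.
φR_n = 0.75 × 54 × 1.878 = 76.06 kip.

φR_n ≈ 76.1 kip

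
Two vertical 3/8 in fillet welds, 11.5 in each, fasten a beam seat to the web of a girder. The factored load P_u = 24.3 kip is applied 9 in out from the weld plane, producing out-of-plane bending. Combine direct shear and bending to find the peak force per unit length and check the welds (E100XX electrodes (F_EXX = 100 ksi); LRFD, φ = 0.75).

f_max ≈ 5.07 kip/in; adequate

L_w = 2 × 11.5 = 23 in; section modulus (unit throat) S = 2 × L²/6 = 44.08 in².
Direct shear f_v = P/L_w = 24.3/23 = 1.057 kip/in.
Moment M = P × e = 24.3 × 9 = 218.7 kip·in; bending f_b = M/S = 4.961 kip/in.
f_max = √(f_v² + f_b²) = √(1.057² + 4.961²) = 5.072 kip/in.
φr_n = 0.75 × 0.6 × 100 × (0.707 × 0.375) = 11.93 kip/in → adequate.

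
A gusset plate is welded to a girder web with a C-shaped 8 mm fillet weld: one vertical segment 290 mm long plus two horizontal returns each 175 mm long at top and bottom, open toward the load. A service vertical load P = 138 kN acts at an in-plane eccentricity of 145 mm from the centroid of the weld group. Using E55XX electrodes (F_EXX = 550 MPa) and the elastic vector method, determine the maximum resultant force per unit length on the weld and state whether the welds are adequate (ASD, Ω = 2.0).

Total weld length L_w = 640 mm. Treat welds as unit-width lines.
Centroid: x̄ = 2×175×87.5 / 640 = 47.85 mm from the vertical weld.
Polar moment about centroid: J = I_x + I_y = [290³/12 + 2×175×145²] + [290×47.85² + 2(175³/12 + 175×39.65²)] = 11500000 mm³.
Direct shear f_v = P/L_w = 138×10³ / 640 = 215.6 N/mm (vertical).
Torsion M = P·e = 138×10³ × 145 = 20010000 N·mm.
Critical point at (x, y) = (127.1, 145) from centroid. f_tx = M·y/J = 252.3 N/mm; f_ty = M·x/J = 221.3 N/mm.
Resultant f_max = √[f_tx² + (f_v + f_ty)²] = √[252.3² + (215.6 + 221.3)²] = 504.5 N/mm.
Capacity per unit length: r_n/Ω = (1/2.0) × 0.6 × 550 × (0.707 × 8) = 933.2 N/mm.
504.5 ≤ 933.2 → adequate.

f_max ≈ 505 N/mm; adequate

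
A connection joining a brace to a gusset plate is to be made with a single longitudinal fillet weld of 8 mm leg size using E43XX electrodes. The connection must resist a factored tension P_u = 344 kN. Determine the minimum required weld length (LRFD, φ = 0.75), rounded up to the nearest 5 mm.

E43XX → F_EXX = 430 MPa.
Throat t_e = 0.707 × 8 = 5.656 mm.
φr_n = 0.75 × 0.6 × 430 × 5.656 × 10⁻³ = 1.094 kN/mm.
L_req = P_u / φr_n = 344 / 1.094 = 314.3 mm total.
Round up → use L = 315 mm.

L = 315 mm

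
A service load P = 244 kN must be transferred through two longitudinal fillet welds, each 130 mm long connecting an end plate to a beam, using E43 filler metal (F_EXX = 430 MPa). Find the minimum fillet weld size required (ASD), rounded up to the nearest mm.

w = 11 mm

Total weld length L = 260 mm.
Required throat t_e = P × Ω / (0.6 F_EXX × L) = 244 × 2.0 / (0.6 × 430 × 260 × 10⁻³) = 7.275 mm.
Required leg w = t_e / 0.707 = 10.29 mm → use 11 mm.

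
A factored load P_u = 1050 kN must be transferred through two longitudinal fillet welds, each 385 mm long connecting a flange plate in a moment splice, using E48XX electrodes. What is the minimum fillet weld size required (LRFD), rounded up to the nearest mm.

w = 9 mm

E48XX → F_EXX = 480 MPa.
Total weld length L = 770 mm.
Required throat t_e = P_u / (φ × 0.6 F_EXX × L) = 1050 / (0.75 × 0.6 × 480 × 770 × 10⁻³) = 6.313 mm.
Required leg w = t_e / 0.707 = 8.929 mm → use 9 mm.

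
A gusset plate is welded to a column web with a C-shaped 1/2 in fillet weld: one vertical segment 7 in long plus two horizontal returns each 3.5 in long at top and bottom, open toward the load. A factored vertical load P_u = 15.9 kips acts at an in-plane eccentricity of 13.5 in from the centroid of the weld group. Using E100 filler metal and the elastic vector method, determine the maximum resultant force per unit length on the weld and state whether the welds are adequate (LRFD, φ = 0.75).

f_max ≈ 7.84 kip/in; adequate

E100XX → F_EXX = 100 ksi.
Total weld length L_w = 14 in. Treat welds as unit-width lines.
Centroid: x̄ = 2×3.5×1.75 / 14 = 0.875 in from the vertical weld.
Polar moment about centroid: J = I_x + I_y = [7³/12 + 2×3.5×3.5²] + [7×0.875² + 2(3.5³/12 + 3.5×0.875²)] = 132.2 in³.
Direct shear f_v = P/L_w = 15.9 / 14 = 1.136 kip/in (vertical).
Torsion M = P·e = 15.9 × 13.5 = 214.65 kip·in.
Critical point at (x, y) = (2.625, 3.5) from centroid. f_tx = M·y/J = 5.683 kip/in; f_ty = M·x/J = 4.262 kip/in.
Resultant f_max = √[f_tx² + (f_v + f_ty)²] = √[5.683² + (1.136 + 4.262)²] = 7.838 kip/in.
Capacity per unit length: φr_n = 0.75 × 0.6 × 100 × (0.707 × 0.5) = 15.91 kip/in.
7.838 ≤ 15.91 → adequate.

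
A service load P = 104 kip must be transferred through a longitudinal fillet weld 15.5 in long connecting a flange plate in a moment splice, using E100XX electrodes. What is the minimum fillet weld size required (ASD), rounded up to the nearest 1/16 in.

w = 3/8 in

E100XX → F_EXX = 100 ksi.
Total weld length L = 15.5 in.
Required throat t_e = P × Ω / (0.6 F_EXX × L) = 104 × 2.0 / (0.6 × 100 × 15.5) = 0.2237 in.
Required leg w = t_e / 0.707 = 0.3163 in → use 3/8 in.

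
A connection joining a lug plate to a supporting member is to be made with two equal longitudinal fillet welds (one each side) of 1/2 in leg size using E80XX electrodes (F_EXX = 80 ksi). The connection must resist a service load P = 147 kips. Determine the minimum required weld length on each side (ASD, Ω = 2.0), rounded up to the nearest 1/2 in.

Throat t_e = 0.707 × 0.5 = 0.3535 in.
r_n/Ω = (0.6 × 80 × 0.3535) / 2.0 = 8.484 kip/in.
L_req = P / (r_n/Ω) = 147 / 8.484 = 17.33 in total.
Per side: 17.33 / 2 = 8.663 in.
Round up → use L = 9 in on each side.

L = 9 in on each side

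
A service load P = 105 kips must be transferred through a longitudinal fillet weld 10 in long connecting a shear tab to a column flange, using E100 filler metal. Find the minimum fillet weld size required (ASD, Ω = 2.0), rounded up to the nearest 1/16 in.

E100XX → F_EXX = 100 ksi.
Total weld length L = 10 in.
Required throat t_e = P × Ω / (0.6 F_EXX × L) = 105 × 2.0 / (0.6 × 100 × 10) = 0.35 in.
Required leg w = t_e / 0.707 = 0.495 in → use 1/2 in.

w = 1/2 in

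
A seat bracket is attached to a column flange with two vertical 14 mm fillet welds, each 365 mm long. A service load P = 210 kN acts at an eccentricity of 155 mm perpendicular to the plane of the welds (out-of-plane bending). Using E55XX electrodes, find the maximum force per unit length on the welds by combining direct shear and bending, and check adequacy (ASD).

E55XX → F_EXX = 550 MPa.
L_w = 2 × 365 = 730 mm; section modulus (unit throat) S = 2 × L²/6 = 44410 mm².
Direct shear f_v = P/L_w = 210×10³/730 = 287.7 N/mm.
Moment M = P × e = 210×10³ × 155 = 32550000 N·mm; bending f_b = M/S = 733 N/mm.
f_max = √(f_v² + f_b²) = √(287.7² + 733²) = 787.4 N/mm.
r_n/Ω = (1/2.0) × 0.6 × 550 × (0.707 × 14) = 1633 N/mm → adequate.

f_max ≈ 787 N/mm; adequate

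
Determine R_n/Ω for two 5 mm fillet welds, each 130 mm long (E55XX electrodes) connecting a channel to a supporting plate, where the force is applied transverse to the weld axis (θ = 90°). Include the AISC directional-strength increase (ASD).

R_n/Ω ≈ 227 kN

E55XX → F_EXX = 550 MPa.
t_e = 0.707 × 5 = 3.535 mm; A_we = 3.535 × 260 = 919.1 mm².
Directional factor: 1.0 + 0.5 sin^1.5(90°) = 1.5.
F_nw = 0.6 × 550 × 1.5 = 495 MPa.
R_n/Ω = (495 × 919.1) / 2.0 × 10⁻³ = 227.5 kN.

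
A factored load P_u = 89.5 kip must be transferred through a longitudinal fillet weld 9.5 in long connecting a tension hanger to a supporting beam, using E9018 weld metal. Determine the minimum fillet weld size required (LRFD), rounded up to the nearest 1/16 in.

E90XX → F_EXX = 90 ksi.
Total weld length L = 9.5 in.
Required throat t_e = P_u / (φ × 0.6 F_EXX × L) = 89.5 / (0.75 × 0.6 × 90 × 9.5) = 0.2326 in.
Required leg w = t_e / 0.707 = 0.329 in → use 3/8 in.

w = 3/8 in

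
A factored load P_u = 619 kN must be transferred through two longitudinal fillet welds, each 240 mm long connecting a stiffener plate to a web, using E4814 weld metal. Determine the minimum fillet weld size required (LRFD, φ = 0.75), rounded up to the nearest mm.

E48XX → F_EXX = 480 MPa.
Total weld length L = 480 mm.
Required throat t_e = P_u / (φ × 0.6 F_EXX × L) = 619 / (0.75 × 0.6 × 480 × 480 × 10⁻³) = 5.97 mm.
Required leg w = t_e / 0.707 = 8.445 mm → use 9 mm.

w = 9 mm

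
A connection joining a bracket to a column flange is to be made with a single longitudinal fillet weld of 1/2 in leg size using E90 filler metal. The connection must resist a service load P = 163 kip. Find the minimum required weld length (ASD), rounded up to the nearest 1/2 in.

E90XX → F_EXX = 90 ksi.
Throat t_e = 0.707 × 0.5 = 0.3535 in.
r_n/Ω = (0.6 × 90 × 0.3535) / 2.0 = 9.544 kip/in.
L_req = P / (r_n/Ω) = 163 / 9.544 = 17.08 in total.
Round up → use L = 17.5 in.

L = 17.5 in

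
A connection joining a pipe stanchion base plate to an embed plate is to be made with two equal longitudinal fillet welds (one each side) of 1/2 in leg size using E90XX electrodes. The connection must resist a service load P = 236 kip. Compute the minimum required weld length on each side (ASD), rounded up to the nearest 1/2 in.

L = 12.5 in on each side

E90XX → F_EXX = 90 ksi.
Throat t_e = 0.707 × 0.5 = 0.3535 in.
r_n/Ω = (0.6 × 90 × 0.3535) / 2.0 = 9.544 kip/in.
L_req = P / (r_n/Ω) = 236 / 9.544 = 24.73 in total.
Per side: 24.73 / 2 = 12.36 in.
Round up → use L = 12.5 in on each side.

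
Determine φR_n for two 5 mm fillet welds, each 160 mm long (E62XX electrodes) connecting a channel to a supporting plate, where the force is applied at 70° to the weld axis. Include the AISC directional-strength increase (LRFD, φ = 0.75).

φR_n ≈ 459 kN

E62XX → F_EXX = 620 MPa.
t_e = 0.707 × 5 = 3.535 mm; A_we = 3.535 × 320 = 1131 mm².
Directional factor: 1.0 + 0.5 sin^1.5(70°) = 1.455.
F_nw = 0.6 × 620 × 1.455 = 541.4 MPa.
φR_n = 0.75 × 541.4 × 1131 × 10⁻³ = 459.3 kN.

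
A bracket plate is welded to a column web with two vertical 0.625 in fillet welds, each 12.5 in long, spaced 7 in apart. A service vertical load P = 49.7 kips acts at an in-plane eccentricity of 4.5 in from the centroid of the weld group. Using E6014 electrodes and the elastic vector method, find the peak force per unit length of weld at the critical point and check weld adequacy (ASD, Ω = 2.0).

f_max ≈ 3.91 kip/in; adequate

E60XX → F_EXX = 60 ksi.
Total weld length L_w = 25 in. Treat welds as unit-width lines.
Polar moment about centroid: J = 2[d³/12 + d(b/2)²] = 2[12.5³/12 + 12.5×3.5²] = 631.8 in³.
Direct shear f_v = P/L_w = 49.7 / 25 = 1.988 kip/in (vertical).
Torsion M = P·e = 49.7 × 4.5 = 223.65 kip·in.
Critical point at (x, y) = (3.5, 6.25) from centroid. f_tx = M·y/J = 2.213 kip/in; f_ty = M·x/J = 1.239 kip/in.
Resultant f_max = √[f_tx² + (f_v + f_ty)²] = √[2.213² + (1.988 + 1.239)²] = 3.913 kip/in.
Capacity per unit length: r_n/Ω = (1/2.0) × 0.6 × 60 × (0.707 × 0.625) = 7.954 kip/in.
3.913 ≤ 7.954 → adequate.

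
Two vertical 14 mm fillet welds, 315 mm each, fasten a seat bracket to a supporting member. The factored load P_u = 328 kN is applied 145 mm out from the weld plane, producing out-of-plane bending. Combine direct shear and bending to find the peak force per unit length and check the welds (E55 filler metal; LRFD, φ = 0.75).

f_max ≈ 1530 N/mm; adequate

E55XX → F_EXX = 550 MPa.
L_w = 2 × 315 = 630 mm; section modulus (unit throat) S = 2 × L²/6 = 33080 mm².
Direct shear f_v = P/L_w = 328×10³/630 = 520.6 N/mm.
Moment M = P × e = 328×10³ × 145 = 47560000 N·mm; bending f_b = M/S = 1438 N/mm.
f_max = √(f_v² + f_b²) = √(520.6² + 1438²) = 1529 N/mm.
φr_n = 0.75 × 0.6 × 550 × (0.707 × 14) = 2450 N/mm → adequate.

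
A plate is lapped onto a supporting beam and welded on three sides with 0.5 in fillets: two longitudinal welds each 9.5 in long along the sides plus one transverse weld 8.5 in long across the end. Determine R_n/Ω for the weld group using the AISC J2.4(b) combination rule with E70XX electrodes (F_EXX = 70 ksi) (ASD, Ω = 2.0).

R_n/Ω ≈ 215 kips

t_e = 0.707 × 0.5 = 0.3535 in.
R_nwl = 0.6 × 70 × 0.3535 × 19 = 282.1 kips (longitudinal, 2 welds).
R_nwt = 0.6 × 70 × 0.3535 × 8.5 = 126.2 kips (transverse, base value).
(i) R_nwl + R_nwt = 408.3 kips; (ii) 0.85 R_nwl + 1.5 R_nwt = 429.1 kips.
R_n = max = 429.1 kips [governs: (ii)]; R_n/Ω = 214.5 kips.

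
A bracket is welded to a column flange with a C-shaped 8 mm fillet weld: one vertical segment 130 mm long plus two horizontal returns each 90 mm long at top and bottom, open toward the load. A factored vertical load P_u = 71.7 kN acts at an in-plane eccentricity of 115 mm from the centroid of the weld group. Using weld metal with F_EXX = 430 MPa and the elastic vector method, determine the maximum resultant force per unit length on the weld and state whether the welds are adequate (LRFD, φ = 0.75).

f_max ≈ 796 N/mm; adequate

Total weld length L_w = 310 mm. Treat welds as unit-width lines.
Centroid: x̄ = 2×90×45 / 310 = 26.13 mm from the vertical weld.
Polar moment about centroid: J = I_x + I_y = [130³/12 + 2×90×65²] + [130×26.13² + 2(90³/12 + 90×18.87²)] = 1218000 mm³.
Direct shear f_v = P/L_w = 71.7×10³ / 310 = 231.3 N/mm (vertical).
Torsion M = P·e = 71.7×10³ × 115 = 8245500 N·mm.
Critical point at (x, y) = (63.87, 65) from centroid. f_tx = M·y/J = 440.1 N/mm; f_ty = M·x/J = 432.4 N/mm.
Resultant f_max = √[f_tx² + (f_v + f_ty)²] = √[440.1² + (231.3 + 432.4)²] = 796.3 N/mm.
Capacity per unit length: φr_n = 0.75 × 0.6 × 430 × (0.707 × 8) = 1094 N/mm.
796.3 ≤ 1094 → adequate.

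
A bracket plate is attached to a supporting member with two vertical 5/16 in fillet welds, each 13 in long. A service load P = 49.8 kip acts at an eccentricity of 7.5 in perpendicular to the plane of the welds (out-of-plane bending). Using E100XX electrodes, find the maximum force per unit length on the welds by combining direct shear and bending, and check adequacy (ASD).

f_max ≈ 6.9 kip/in; NOT adequate

E100XX → F_EXX = 100 ksi.
L_w = 2 × 13 = 26 in; section modulus (unit throat) S = 2 × L²/6 = 56.33 in².
Direct shear f_v = P/L_w = 49.8/26 = 1.915 kip/in.
Moment M = P × e = 49.8 × 7.5 = 373.5 kip·in; bending f_b = M/S = 6.63 kip/in.
f_max = √(f_v² + f_b²) = √(1.915² + 6.63²) = 6.901 kip/in.
r_n/Ω = (1/2.0) × 0.6 × 100 × (0.707 × 0.3125) = 6.628 kip/in → NOT adequate.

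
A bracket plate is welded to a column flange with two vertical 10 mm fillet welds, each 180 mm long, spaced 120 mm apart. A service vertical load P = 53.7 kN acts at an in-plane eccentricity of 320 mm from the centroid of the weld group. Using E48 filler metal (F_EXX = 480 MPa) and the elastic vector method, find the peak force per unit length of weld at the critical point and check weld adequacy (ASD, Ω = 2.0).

f_max ≈ 911 N/mm; adequate

Total weld length L_w = 360 mm. Treat welds as unit-width lines.
Polar moment about centroid: J = 2[d³/12 + d(b/2)²] = 2[180³/12 + 180×60²] = 2268000 mm³.
Direct shear f_v = P/L_w = 53.7×10³ / 360 = 149.2 N/mm (vertical).
Torsion M = P·e = 53.7×10³ × 320 = 17184000 N·mm.
Critical point at (x, y) = (60, 90) from centroid. f_tx = M·y/J = 681.9 N/mm; f_ty = M·x/J = 454.6 N/mm.
Resultant f_max = √[f_tx² + (f_v + f_ty)²] = √[681.9² + (149.2 + 454.6)²] = 910.8 N/mm.
Capacity per unit length: r_n/Ω = (1/2.0) × 0.6 × 480 × (0.707 × 10) = 1018 N/mm.
910.8 ≤ 1018 → adequate.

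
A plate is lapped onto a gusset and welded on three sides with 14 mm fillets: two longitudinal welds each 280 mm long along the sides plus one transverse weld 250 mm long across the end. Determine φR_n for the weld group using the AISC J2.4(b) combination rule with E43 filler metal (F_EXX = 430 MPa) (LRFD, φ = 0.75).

t_e = 0.707 × 14 = 9.898 mm.
R_nwl = 0.6 × 430 × 9.898 × 560 × 10⁻³ = 1430 kN (longitudinal, 2 welds).
R_nwt = 0.6 × 430 × 9.898 × 250 × 10⁻³ = 638.4 kN (transverse, base value).
(i) R_nwl + R_nwt = 2068 kN; (ii) 0.85 R_nwl + 1.5 R_nwt = 2173 kN.
R_n = max = 2173 kN [governs: (ii)]; φR_n = 1630 kN.

φR_n ≈ 1630 kN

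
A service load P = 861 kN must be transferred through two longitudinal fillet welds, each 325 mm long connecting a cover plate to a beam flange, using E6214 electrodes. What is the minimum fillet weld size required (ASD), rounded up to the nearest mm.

w = 11 mm

E62XX → F_EXX = 620 MPa.
Total weld length L = 650 mm.
Required throat t_e = P × Ω / (0.6 F_EXX × L) = 861 × 2.0 / (0.6 × 620 × 650 × 10⁻³) = 7.122 mm.
Required leg w = t_e / 0.707 = 10.07 mm → use 11 mm.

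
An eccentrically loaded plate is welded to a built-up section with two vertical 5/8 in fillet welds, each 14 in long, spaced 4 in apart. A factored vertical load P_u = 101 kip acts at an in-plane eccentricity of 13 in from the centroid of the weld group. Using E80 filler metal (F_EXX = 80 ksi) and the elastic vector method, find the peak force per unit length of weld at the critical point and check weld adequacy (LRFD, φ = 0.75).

f_max ≈ 18.1 kip/in; NOT adequate

Total weld length L_w = 28 in. Treat welds as unit-width lines.
Polar moment about centroid: J = 2[d³/12 + d(b/2)²] = 2[14³/12 + 14×2²] = 569.3 in³.
Direct shear f_v = P/L_w = 101 / 28 = 3.607 kip/in (vertical).
Torsion M = P·e = 101 × 13 = 1313 kip·in.
Critical point at (x, y) = (2, 7) from centroid. f_tx = M·y/J = 16.14 kip/in; f_ty = M·x/J = 4.612 kip/in.
Resultant f_max = √[f_tx² + (f_v + f_ty)²] = √[16.14² + (3.607 + 4.612)²] = 18.12 kip/in.
Capacity per unit length: φr_n = 0.75 × 0.6 × 80 × (0.707 × 0.625) = 15.91 kip/in.
18.12 > 15.91 → NOT adequate.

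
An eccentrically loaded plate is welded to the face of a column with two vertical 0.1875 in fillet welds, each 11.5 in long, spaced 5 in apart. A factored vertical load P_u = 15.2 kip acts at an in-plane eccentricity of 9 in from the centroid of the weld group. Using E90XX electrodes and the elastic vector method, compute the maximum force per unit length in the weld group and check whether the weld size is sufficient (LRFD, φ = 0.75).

E90XX → F_EXX = 90 ksi.
Total weld length L_w = 23 in. Treat welds as unit-width lines.
Polar moment about centroid: J = 2[d³/12 + d(b/2)²] = 2[11.5³/12 + 11.5×2.5²] = 397.2 in³.
Direct shear f_v = P/L_w = 15.2 / 23 = 0.6609 kip/in (vertical).
Torsion M = P·e = 15.2 × 9 = 136.8 kip·in.
Critical point at (x, y) = (2.5, 5.75) from centroid. f_tx = M·y/J = 1.98 kip/in; f_ty = M·x/J = 0.861 kip/in.
Resultant f_max = √[f_tx² + (f_v + f_ty)²] = √[1.98² + (0.6609 + 0.861)²] = 2.497 kip/in.
Capacity per unit length: φr_n = 0.75 × 0.6 × 90 × (0.707 × 0.1875) = 5.369 kip/in.
2.497 ≤ 5.369 → adequate.

f_max ≈ 2.5 kip/in; adequate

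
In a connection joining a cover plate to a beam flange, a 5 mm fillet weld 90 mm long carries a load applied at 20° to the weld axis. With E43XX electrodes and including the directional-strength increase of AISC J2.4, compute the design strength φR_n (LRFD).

φR_n ≈ 67.7 kN

E43XX → F_EXX = 430 MPa.
t_e = 0.707 × 5 = 3.535 mm; A_we = 3.535 × 90 = 318.1 mm².
Directional factor: 1.0 + 0.5 sin^1.5(20°) = 1.1.
F_nw = 0.6 × 430 × 1.1 = 283.8 MPa.
φR_n = 0.75 × 283.8 × 318.1 × 10⁻³ = 67.72 kN.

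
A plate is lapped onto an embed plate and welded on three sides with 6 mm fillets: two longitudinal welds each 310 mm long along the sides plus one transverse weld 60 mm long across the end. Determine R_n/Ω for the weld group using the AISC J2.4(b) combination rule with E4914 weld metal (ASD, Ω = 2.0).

E49XX → F_EXX = 490 MPa.
t_e = 0.707 × 6 = 4.242 mm.
R_nwl = 0.6 × 490 × 4.242 × 620 × 10⁻³ = 773.2 kN (longitudinal, 2 welds).
R_nwt = 0.6 × 490 × 4.242 × 60 × 10⁻³ = 74.83 kN (transverse, base value).
(i) R_nwl + R_nwt = 848.1 kN; (ii) 0.85 R_nwl + 1.5 R_nwt = 769.5 kN.
R_n = max = 848.1 kN [governs: (i)]; R_n/Ω = 424 kN.

R_n/Ω ≈ 424 kN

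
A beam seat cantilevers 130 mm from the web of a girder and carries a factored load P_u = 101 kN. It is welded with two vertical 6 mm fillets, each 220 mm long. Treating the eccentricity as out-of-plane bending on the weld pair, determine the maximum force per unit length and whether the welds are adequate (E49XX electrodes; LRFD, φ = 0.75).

E49XX → F_EXX = 490 MPa.
L_w = 2 × 220 = 440 mm; section modulus (unit throat) S = 2 × L²/6 = 16130 mm².
Direct shear f_v = P/L_w = 101×10³/440 = 229.5 N/mm.
Moment M = P × e = 101×10³ × 130 = 13130000 N·mm; bending f_b = M/S = 813.8 N/mm.
f_max = √(f_v² + f_b²) = √(229.5² + 813.8²) = 845.6 N/mm.
φr_n = 0.75 × 0.6 × 490 × (0.707 × 6) = 935.4 N/mm → adequate.

f_max ≈ 846 N/mm; adequate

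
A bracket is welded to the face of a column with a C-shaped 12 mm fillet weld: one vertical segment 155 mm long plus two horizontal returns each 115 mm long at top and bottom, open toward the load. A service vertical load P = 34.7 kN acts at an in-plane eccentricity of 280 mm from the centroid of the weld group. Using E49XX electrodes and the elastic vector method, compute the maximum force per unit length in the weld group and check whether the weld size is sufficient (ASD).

f_max ≈ 551 N/mm; adequate

E49XX → F_EXX = 490 MPa.
Total weld length L_w = 385 mm. Treat welds as unit-width lines.
Centroid: x̄ = 2×115×57.5 / 385 = 34.35 mm from the vertical weld.
Polar moment about centroid: J = I_x + I_y = [155³/12 + 2×115×77.5²] + [155×34.35² + 2(115³/12 + 115×23.15²)] = 2251000 mm³.
Direct shear f_v = P/L_w = 34.7×10³ / 385 = 90.13 N/mm (vertical).
Torsion M = P·e = 34.7×10³ × 280 = 9716000 N·mm.
Critical point at (x, y) = (80.65, 77.5) from centroid. f_tx = M·y/J = 334.5 N/mm; f_ty = M·x/J = 348 N/mm.
Resultant f_max = √[f_tx² + (f_v + f_ty)²] = √[334.5² + (90.13 + 348)²] = 551.2 N/mm.
Capacity per unit length: r_n/Ω = (1/2.0) × 0.6 × 490 × (0.707 × 12) = 1247 N/mm.
551.2 ≤ 1247 → adequate.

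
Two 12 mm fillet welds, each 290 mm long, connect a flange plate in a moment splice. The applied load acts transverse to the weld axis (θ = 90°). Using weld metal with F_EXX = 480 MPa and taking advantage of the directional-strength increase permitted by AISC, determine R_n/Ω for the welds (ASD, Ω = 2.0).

t_e = 0.707 × 12 = 8.484 mm; A_we = 8.484 × 580 = 4921 mm².
Directional factor: 1.0 + 0.5 sin^1.5(90°) = 1.5.
F_nw = 0.6 × 480 × 1.5 = 432 MPa.
R_n/Ω = (432 × 4921) / 2.0 × 10⁻³ = 1063 kN.

R_n/Ω ≈ 1060 kN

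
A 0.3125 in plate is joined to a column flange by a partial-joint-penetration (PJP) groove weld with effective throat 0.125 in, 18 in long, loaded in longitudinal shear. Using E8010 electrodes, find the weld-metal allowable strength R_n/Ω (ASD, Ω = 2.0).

R_n/Ω ≈ 54 kips

E80XX → F_EXX = 80 ksi.
Effective throat (given) t_e = 0.125 in.
A_we = 0.125 × 18 = 2.25 in².
F_nw = 0.6 F_EXX = 48 ksi.
R_n/Ω = (48 × 2.25) / 2.0 = 54 kips.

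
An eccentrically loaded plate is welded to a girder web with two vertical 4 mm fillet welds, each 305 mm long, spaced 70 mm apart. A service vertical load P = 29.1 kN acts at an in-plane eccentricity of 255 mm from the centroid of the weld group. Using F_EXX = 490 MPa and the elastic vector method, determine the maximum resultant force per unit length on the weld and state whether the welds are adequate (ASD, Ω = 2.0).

Total weld length L_w = 610 mm. Treat welds as unit-width lines.
Polar moment about centroid: J = 2[d³/12 + d(b/2)²] = 2[305³/12 + 305×35²] = 5476000 mm³.
Direct shear f_v = P/L_w = 29.1×10³ / 610 = 47.7 N/mm (vertical).
Torsion M = P·e = 29.1×10³ × 255 = 7420500 N·mm.
Critical point at (x, y) = (35, 152.5) from centroid. f_tx = M·y/J = 206.7 N/mm; f_ty = M·x/J = 47.43 N/mm.
Resultant f_max = √[f_tx² + (f_v + f_ty)²] = √[206.7² + (47.7 + 47.43)²] = 227.5 N/mm.
Capacity per unit length: r_n/Ω = (1/2.0) × 0.6 × 490 × (0.707 × 4) = 415.7 N/mm.
227.5 ≤ 415.7 → adequate.

f_max ≈ 227 N/mm; adequate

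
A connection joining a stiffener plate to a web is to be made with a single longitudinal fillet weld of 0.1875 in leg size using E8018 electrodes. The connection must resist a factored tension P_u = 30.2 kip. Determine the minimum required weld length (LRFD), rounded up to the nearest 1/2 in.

L = 6.5 in

E80XX → F_EXX = 80 ksi.
Throat t_e = 0.707 × 0.1875 = 0.1326 in.
φr_n = 0.75 × 0.6 × 80 × 0.1326 = 4.772 kip/in.
L_req = P_u / φr_n = 30.2 / 4.772 = 6.328 in total.
Round up → use L = 6.5 in.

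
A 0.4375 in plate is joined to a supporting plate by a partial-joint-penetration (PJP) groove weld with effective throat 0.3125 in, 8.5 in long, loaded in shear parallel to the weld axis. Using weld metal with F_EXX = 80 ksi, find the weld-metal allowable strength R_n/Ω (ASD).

R_n/Ω ≈ 63.8 kips

Effective throat (given) t_e = 0.3125 in.
A_we = 0.3125 × 8.5 = 2.656 in².
F_nw = 0.6 F_EXX = 48 ksi.
R_n/Ω = (48 × 2.656) / 2.0 = 63.75 kips.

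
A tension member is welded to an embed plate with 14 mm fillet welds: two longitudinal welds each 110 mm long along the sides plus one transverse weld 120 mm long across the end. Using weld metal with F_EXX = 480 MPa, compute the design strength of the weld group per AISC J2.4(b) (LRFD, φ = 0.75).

φR_n ≈ 785 kN

t_e = 0.707 × 14 = 9.898 mm.
R_nwl = 0.6 × 480 × 9.898 × 220 × 10⁻³ = 627.1 kN (longitudinal, 2 welds).
R_nwt = 0.6 × 480 × 9.898 × 120 × 10⁻³ = 342.1 kN (transverse, base value).
(i) R_nwl + R_nwt = 969.2 kN; (ii) 0.85 R_nwl + 1.5 R_nwt = 1046 kN.
R_n = max = 1046 kN [governs: (ii)]; φR_n = 784.6 kN.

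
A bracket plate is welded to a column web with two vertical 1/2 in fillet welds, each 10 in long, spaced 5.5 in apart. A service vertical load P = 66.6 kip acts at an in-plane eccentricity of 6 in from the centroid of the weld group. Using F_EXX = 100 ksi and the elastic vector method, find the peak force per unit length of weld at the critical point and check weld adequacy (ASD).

Total weld length L_w = 20 in. Treat welds as unit-width lines.
Polar moment about centroid: J = 2[d³/12 + d(b/2)²] = 2[10³/12 + 10×2.75²] = 317.9 in³.
Direct shear f_v = P/L_w = 66.6 / 20 = 3.33 kip/in (vertical).
Torsion M = P·e = 66.6 × 6 = 399.6 kip·in.
Critical point at (x, y) = (2.75, 5) from centroid. f_tx = M·y/J = 6.285 kip/in; f_ty = M·x/J = 3.457 kip/in.
Resultant f_max = √[f_tx² + (f_v + f_ty)²] = √[6.285² + (3.33 + 3.457)²] = 9.25 kip/in.
Capacity per unit length: r_n/Ω = (1/2.0) × 0.6 × 100 × (0.707 × 0.5) = 10.6 kip/in.
9.25 ≤ 10.6 → adequate.

f_max ≈ 9.25 kip/in; adequate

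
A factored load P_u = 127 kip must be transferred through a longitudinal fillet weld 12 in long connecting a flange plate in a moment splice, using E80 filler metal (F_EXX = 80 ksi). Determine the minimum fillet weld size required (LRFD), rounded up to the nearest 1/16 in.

w = 7/16 in

Total weld length L = 12 in.
Required throat t_e = P_u / (φ × 0.6 F_EXX × L) = 127 / (0.75 × 0.6 × 80 × 12) = 0.294 in.
Required leg w = t_e / 0.707 = 0.4158 in → use 7/16 in.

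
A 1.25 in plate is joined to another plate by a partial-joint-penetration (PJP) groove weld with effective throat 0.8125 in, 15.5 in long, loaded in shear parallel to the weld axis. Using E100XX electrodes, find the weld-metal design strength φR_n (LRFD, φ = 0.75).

φR_n ≈ 567 kip

E100XX → F_EXX = 100 ksi.
Effective throat (given) t_e = 0.8125 in.
A_we = 0.8125 × 15.5 = 12.59 in².
F_nw = 0.6 F_EXX = 60 ksi.
φR_n = 0.75 × 60 × 12.59 = 566.7 kip.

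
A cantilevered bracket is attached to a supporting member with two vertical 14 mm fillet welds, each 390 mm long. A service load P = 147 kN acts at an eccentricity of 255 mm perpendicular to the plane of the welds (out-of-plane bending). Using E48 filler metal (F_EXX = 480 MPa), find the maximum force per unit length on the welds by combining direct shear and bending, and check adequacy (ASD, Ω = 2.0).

L_w = 2 × 390 = 780 mm; section modulus (unit throat) S = 2 × L²/6 = 50700 mm².
Direct shear f_v = P/L_w = 147×10³/780 = 188.5 N/mm.
Moment M = P × e = 147×10³ × 255 = 37485000 N·mm; bending f_b = M/S = 739.3 N/mm.
f_max = √(f_v² + f_b²) = √(188.5² + 739.3²) = 763 N/mm.
r_n/Ω = (1/2.0) × 0.6 × 480 × (0.707 × 14) = 1425 N/mm → adequate.

f_max ≈ 763 N/mm; adequate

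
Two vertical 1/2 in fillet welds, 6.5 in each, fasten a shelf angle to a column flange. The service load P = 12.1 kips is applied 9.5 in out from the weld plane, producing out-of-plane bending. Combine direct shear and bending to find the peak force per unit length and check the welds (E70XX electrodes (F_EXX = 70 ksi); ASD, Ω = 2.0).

f_max ≈ 8.22 kip/in; NOT adequate

L_w = 2 × 6.5 = 13 in; section modulus (unit throat) S = 2 × L²/6 = 14.08 in².
Direct shear f_v = P/L_w = 12.1/13 = 0.9308 kip/in.
Moment M = P × e = 12.1 × 9.5 = 114.95 kip·in; bending f_b = M/S = 8.162 kip/in.
f_max = √(f_v² + f_b²) = √(0.9308² + 8.162²) = 8.215 kip/in.
r_n/Ω = (1/2.0) × 0.6 × 70 × (0.707 × 0.5) = 7.423 kip/in → NOT adequate.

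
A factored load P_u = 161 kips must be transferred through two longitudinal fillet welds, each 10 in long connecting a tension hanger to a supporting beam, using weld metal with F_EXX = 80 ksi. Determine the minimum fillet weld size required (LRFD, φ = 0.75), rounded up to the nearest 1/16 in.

w = 3/8 in

Total weld length L = 20 in.
Required throat t_e = P_u / (φ × 0.6 F_EXX × L) = 161 / (0.75 × 0.6 × 80 × 20) = 0.2236 in.
Required leg w = t_e / 0.707 = 0.3163 in → use 3/8 in.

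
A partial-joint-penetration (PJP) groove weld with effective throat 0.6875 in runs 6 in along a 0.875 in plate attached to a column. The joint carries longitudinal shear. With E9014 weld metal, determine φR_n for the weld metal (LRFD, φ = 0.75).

E90XX → F_EXX = 90 ksi.
Effective throat (given) t_e = 0.6875 in.
A_we = 0.6875 × 6 = 4.125 in².
F_nw = 0.6 F_EXX = 54 ksi.
φR_n = 0.75 × 54 × 4.125 = 167.1 kip.

φR_n ≈ 167 kip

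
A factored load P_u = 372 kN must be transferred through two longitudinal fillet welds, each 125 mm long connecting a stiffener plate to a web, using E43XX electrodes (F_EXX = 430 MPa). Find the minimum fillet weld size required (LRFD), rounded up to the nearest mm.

Total weld length L = 250 mm.
Required throat t_e = P_u / (φ × 0.6 F_EXX × L) = 372 / (0.75 × 0.6 × 430 × 250 × 10⁻³) = 7.69 mm.
Required leg w = t_e / 0.707 = 10.88 mm → use 11 mm.

w = 11 mm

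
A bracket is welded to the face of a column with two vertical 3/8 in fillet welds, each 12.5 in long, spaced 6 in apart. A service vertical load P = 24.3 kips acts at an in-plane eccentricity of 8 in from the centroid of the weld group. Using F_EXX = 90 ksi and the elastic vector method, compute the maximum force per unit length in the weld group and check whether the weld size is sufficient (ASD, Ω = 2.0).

Total weld length L_w = 25 in. Treat welds as unit-width lines.
Polar moment about centroid: J = 2[d³/12 + d(b/2)²] = 2[12.5³/12 + 12.5×3²] = 550.5 in³.
Direct shear f_v = P/L_w = 24.3 / 25 = 0.972 kip/in (vertical).
Torsion M = P·e = 24.3 × 8 = 194.4 kip·in.
Critical point at (x, y) = (3, 6.25) from centroid. f_tx = M·y/J = 2.207 kip/in; f_ty = M·x/J = 1.059 kip/in.
Resultant f_max = √[f_tx² + (f_v + f_ty)²] = √[2.207² + (0.972 + 1.059)²] = 3 kip/in.
Capacity per unit length: r_n/Ω = (1/2.0) × 0.6 × 90 × (0.707 × 0.375) = 7.158 kip/in.
3 ≤ 7.158 → adequate.

f_max ≈ 3 kip/in; adequate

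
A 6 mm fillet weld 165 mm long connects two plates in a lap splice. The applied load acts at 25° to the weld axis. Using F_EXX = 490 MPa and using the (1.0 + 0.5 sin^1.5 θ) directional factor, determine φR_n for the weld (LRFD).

t_e = 0.707 × 6 = 4.242 mm; A_we = 4.242 × 165 = 699.9 mm².
Directional factor: 1.0 + 0.5 sin^1.5(25°) = 1.137.
F_nw = 0.6 × 490 × 1.137 = 334.4 MPa.
φR_n = 0.75 × 334.4 × 699.9 × 10⁻³ = 175.5 kN.

φR_n ≈ 176 kN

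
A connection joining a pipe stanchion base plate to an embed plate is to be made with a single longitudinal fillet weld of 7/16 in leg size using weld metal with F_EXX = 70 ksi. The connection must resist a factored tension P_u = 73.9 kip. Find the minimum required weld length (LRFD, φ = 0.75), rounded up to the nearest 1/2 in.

Throat t_e = 0.707 × 0.4375 = 0.3093 in.
φr_n = 0.75 × 0.6 × 70 × 0.3093 = 9.743 kip/in.
L_req = P_u / φr_n = 73.9 / 9.743 = 7.585 in total.
Round up → use L = 8 in.

L = 8 in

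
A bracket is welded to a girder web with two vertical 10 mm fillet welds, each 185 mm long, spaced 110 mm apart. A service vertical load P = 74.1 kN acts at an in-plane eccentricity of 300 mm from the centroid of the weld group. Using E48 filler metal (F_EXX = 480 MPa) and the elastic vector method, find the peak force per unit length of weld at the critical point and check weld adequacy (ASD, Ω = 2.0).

f_max ≈ 1210 N/mm; NOT adequate

Total weld length L_w = 370 mm. Treat welds as unit-width lines.
Polar moment about centroid: J = 2[d³/12 + d(b/2)²] = 2[185³/12 + 185×55²] = 2175000 mm³.
Direct shear f_v = P/L_w = 74.1×10³ / 370 = 200.3 N/mm (vertical).
Torsion M = P·e = 74.1×10³ × 300 = 22230000 N·mm.
Critical point at (x, y) = (55, 92.5) from centroid. f_tx = M·y/J = 945.6 N/mm; f_ty = M·x/J = 562.3 N/mm.
Resultant f_max = √[f_tx² + (f_v + f_ty)²] = √[945.6² + (200.3 + 562.3)²] = 1215 N/mm.
Capacity per unit length: r_n/Ω = (1/2.0) × 0.6 × 480 × (0.707 × 10) = 1018 N/mm.
1215 > 1018 → NOT adequate.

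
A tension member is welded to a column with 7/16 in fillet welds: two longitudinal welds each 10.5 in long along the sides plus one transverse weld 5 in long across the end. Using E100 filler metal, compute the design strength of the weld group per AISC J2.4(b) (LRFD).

φR_n ≈ 362 kips

E100XX → F_EXX = 100 ksi.
t_e = 0.707 × 0.4375 = 0.3093 in.
R_nwl = 0.6 × 100 × 0.3093 × 21 = 389.7 kips (longitudinal, 2 welds).
R_nwt = 0.6 × 100 × 0.3093 × 5 = 92.79 kips (transverse, base value).
(i) R_nwl + R_nwt = 482.5 kips; (ii) 0.85 R_nwl + 1.5 R_nwt = 470.5 kips.
R_n = max = 482.5 kips [governs: (i)]; φR_n = 361.9 kips.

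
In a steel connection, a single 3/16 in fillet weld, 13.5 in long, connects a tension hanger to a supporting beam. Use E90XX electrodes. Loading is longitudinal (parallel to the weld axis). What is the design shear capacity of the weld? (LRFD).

E90XX → F_EXX = 90 ksi.
Effective throat t_e = 0.707 × 0.1875 = 0.1326 in.
Total length L = 13.5 in; A_we = 0.1326 × 13.5 = 1.79 in².
F_nw = 0.6 F_EXX = 0.6 × 90 = 54 ksi.
φR_n = 0.75 × 54 × 1.79 = 72.48 kip.

φR_n ≈ 72.5 kip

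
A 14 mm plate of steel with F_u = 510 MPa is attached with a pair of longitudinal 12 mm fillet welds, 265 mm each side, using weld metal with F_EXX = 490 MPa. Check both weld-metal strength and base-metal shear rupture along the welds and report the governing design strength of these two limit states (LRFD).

t_e = 0.707 × 12 = 8.484 mm; L = 530 mm.
Weld metal: φR_n = 0.75 × 0.6 × 490 × 8.484 × 530 × 10⁻³ = 991.5 kN.
Base metal (shear rupture): φR_n = 0.75 × 0.6 × 510 × 14 × 530 × 10⁻³ = 1703 kN.
Governing: weld metal.

φR_n ≈ 991 kN (weld metal governs)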